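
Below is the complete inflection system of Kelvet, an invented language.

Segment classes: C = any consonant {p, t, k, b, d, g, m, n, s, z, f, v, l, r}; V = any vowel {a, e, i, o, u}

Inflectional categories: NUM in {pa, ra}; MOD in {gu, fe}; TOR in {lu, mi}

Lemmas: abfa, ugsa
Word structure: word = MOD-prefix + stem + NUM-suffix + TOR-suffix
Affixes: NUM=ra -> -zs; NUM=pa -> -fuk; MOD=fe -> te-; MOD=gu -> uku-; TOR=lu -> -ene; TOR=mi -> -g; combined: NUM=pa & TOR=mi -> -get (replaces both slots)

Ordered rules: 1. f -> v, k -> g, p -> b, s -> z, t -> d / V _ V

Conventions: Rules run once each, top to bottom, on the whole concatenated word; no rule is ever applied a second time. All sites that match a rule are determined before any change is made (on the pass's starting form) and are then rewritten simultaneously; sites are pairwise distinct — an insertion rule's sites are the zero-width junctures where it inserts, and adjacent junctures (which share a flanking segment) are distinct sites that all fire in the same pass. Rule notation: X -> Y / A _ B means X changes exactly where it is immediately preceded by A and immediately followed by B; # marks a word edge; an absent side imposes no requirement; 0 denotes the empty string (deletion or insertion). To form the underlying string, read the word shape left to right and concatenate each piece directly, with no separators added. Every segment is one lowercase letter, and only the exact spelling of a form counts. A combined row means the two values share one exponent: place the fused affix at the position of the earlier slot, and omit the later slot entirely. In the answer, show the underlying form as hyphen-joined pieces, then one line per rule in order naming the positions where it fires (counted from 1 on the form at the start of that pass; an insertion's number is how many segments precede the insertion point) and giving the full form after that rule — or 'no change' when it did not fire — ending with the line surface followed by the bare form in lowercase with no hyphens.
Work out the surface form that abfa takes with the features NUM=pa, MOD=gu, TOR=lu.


underlying: uku-abfa-fuk-ene
1. f -> v, k -> g, p -> b, s -> z, t -> d / V _ V: fires at position(s) 2, 8, 10: uguabfavugene
surface: uguabfavugene


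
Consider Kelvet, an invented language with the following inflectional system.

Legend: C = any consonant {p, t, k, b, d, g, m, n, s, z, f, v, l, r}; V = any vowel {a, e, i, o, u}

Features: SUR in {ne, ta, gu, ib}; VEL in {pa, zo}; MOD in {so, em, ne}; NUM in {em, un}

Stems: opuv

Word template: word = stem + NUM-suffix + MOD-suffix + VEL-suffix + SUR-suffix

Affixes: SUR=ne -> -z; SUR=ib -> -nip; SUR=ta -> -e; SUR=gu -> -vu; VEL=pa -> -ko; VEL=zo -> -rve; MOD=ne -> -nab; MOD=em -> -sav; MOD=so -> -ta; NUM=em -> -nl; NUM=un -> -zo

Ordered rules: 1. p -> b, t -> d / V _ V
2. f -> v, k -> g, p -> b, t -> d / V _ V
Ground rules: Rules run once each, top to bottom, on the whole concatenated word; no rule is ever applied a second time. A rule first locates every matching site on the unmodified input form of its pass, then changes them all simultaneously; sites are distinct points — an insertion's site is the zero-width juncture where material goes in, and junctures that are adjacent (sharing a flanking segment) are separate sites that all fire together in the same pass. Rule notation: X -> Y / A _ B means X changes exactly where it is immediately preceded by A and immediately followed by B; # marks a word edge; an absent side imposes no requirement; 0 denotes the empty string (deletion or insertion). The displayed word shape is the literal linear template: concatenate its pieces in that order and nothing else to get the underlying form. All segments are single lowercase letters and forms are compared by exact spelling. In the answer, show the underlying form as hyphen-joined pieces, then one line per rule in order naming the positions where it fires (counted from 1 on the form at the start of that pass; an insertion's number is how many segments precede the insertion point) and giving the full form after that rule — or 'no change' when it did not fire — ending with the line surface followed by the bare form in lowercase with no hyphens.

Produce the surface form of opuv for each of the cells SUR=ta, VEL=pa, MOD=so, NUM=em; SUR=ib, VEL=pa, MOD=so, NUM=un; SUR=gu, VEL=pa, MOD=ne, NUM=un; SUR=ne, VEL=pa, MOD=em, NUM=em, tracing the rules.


cell SUR=ta, VEL=pa, MOD=so, NUM=em:
underlying: opuv-nl-ta-ko-e
1. p -> b, t -> d / V _ V: fires at position(s) 2: obuvnltakoe
2. f -> v, k -> g, p -> b, t -> d / V _ V: fires at position(s) 9: obuvnltagoe
surface: obuvnltagoe

cell SUR=ib, VEL=pa, MOD=so, NUM=un:
underlying: opuv-zo-ta-ko-nip
1. p -> b, t -> d / V _ V: fires at position(s) 2, 7: obuvzodakonip
2. f -> v, k -> g, p -> b, t -> d / V _ V: fires at position(s) 9: obuvzodagonip
surface: obuvzodagonip

cell SUR=gu, VEL=pa, MOD=ne, NUM=un:
underlying: opuv-zo-nab-ko-vu
1. p -> b, t -> d / V _ V: fires at position(s) 2: obuvzonabkovu
2. f -> v, k -> g, p -> b, t -> d / V _ V: no change
surface: obuvzonabkovu

cell SUR=ne, VEL=pa, MOD=em, NUM=em:
underlying: opuv-nl-sav-ko-z
1. p -> b, t -> d / V _ V: fires at position(s) 2: obuvnlsavkoz
2. f -> v, k -> g, p -> b, t -> d / V _ V: no change
surface: obuvnlsavkoz


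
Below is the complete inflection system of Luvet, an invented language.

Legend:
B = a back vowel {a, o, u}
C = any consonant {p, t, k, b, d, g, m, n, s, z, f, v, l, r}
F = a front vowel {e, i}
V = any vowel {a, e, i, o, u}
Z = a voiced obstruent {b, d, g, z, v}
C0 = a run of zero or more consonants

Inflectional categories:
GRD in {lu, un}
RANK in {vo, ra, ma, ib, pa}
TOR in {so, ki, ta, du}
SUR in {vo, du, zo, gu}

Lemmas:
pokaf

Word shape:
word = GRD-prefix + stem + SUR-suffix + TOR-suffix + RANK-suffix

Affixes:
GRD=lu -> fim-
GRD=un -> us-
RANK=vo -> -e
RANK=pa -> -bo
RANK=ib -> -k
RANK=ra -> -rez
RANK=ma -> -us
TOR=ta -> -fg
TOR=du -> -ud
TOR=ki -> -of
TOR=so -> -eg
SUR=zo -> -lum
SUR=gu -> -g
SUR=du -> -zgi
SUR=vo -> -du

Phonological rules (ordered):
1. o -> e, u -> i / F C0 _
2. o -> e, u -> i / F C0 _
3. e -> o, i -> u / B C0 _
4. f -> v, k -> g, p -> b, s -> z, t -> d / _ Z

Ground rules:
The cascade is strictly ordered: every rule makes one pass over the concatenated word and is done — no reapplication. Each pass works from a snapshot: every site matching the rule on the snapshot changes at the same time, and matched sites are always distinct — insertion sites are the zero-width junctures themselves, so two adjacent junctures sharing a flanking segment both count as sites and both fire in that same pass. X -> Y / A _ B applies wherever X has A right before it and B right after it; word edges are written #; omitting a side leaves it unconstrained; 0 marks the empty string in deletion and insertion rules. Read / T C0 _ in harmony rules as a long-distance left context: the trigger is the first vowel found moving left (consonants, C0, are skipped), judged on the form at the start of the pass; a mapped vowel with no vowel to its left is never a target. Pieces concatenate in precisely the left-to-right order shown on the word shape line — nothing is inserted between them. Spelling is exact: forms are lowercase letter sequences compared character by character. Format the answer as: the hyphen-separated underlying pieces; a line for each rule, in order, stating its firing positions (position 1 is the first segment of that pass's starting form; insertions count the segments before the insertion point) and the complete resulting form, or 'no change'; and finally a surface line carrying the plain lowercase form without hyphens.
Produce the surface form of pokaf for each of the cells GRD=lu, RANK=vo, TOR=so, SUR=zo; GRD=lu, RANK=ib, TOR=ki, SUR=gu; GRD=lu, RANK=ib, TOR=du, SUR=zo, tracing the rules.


cell GRD=lu, RANK=vo, TOR=so, SUR=zo:
underlying: fim-pokaf-lum-eg-e
1. o -> e, u -> i / F C0 _: fires at position(s) 5: fimpekaflumege
2. o -> e, u -> i / F C0 _: no change
3. e -> o, i -> u / B C0 _: fires at position(s) 12: fimpekaflumoge
4. f -> v, k -> g, p -> b, s -> z, t -> d / _ Z: no change
surface: fimpekaflumoge

cell GRD=lu, RANK=ib, TOR=ki, SUR=gu:
underlying: fim-pokaf-g-of-k
1. o -> e, u -> i / F C0 _: fires at position(s) 5: fimpekafgofk
2. o -> e, u -> i / F C0 _: no change
3. e -> o, i -> u / B C0 _: no change
4. f -> v, k -> g, p -> b, s -> z, t -> d / _ Z: fires at position(s) 8: fimpekavgofk
surface: fimpekavgofk

cell GRD=lu, RANK=ib, TOR=du, SUR=zo:
underlying: fim-pokaf-lum-ud-k
1. o -> e, u -> i / F C0 _: fires at position(s) 5: fimpekaflumudk
2. o -> e, u -> i / F C0 _: no change
3. e -> o, i -> u / B C0 _: no change
4. f -> v, k -> g, p -> b, s -> z, t -> d / _ Z: no change
surface: fimpekaflumudk


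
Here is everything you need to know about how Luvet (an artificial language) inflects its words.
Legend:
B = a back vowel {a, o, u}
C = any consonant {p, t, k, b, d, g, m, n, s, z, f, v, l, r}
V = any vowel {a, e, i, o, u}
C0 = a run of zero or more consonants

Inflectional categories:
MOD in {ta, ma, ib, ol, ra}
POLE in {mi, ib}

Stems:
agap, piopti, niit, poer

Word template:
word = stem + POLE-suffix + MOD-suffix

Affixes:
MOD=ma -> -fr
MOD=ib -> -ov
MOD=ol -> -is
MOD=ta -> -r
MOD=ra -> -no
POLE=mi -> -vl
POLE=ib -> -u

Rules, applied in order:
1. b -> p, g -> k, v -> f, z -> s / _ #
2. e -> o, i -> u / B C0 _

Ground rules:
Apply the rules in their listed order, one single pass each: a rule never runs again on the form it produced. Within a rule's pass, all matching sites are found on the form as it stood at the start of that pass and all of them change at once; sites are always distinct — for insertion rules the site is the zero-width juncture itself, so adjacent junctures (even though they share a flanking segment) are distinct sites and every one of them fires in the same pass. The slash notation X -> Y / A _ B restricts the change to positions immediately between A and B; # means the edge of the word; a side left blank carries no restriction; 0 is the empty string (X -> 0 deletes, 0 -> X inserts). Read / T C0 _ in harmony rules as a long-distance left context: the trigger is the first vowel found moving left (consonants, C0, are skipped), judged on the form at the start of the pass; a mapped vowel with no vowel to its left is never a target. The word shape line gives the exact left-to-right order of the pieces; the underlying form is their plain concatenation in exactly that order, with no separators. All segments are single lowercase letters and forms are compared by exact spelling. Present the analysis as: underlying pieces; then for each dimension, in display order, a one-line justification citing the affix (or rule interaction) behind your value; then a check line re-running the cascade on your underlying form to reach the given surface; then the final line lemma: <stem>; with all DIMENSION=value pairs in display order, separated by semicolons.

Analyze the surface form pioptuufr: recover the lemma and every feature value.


underlying: piopti-u-fr
MOD=ma - signalled by the affix -fr
POLE=ib - signalled by the affix -u
check: pioptiufr -> pioptiufr -> pioptuufr
lemma: piopti; MOD=ma; POLE=ib


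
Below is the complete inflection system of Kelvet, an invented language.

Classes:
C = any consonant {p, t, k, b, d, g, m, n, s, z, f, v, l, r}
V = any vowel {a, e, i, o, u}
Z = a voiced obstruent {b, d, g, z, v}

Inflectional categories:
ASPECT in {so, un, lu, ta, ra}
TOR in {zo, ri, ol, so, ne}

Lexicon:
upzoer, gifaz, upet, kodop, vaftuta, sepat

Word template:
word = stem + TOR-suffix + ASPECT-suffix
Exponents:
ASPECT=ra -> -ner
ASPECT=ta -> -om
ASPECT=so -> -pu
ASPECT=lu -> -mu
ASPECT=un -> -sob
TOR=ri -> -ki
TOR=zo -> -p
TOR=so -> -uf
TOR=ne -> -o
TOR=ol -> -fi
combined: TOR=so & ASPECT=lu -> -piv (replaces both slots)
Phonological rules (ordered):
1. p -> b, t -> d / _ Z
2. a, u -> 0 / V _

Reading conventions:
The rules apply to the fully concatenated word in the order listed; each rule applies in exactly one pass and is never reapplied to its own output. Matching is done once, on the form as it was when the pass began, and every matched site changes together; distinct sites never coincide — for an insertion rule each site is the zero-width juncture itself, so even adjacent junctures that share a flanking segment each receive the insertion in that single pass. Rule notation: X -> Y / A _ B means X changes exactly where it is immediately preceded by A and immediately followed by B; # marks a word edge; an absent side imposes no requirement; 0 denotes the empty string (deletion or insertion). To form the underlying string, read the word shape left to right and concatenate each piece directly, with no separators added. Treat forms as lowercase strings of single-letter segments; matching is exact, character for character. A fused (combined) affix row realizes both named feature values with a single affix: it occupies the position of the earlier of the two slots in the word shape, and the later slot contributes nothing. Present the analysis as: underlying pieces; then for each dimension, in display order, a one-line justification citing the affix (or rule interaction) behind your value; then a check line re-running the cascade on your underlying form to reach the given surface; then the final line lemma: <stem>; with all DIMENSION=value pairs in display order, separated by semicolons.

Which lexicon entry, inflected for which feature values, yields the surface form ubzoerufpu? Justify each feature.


underlying: upzoer-uf-pu
ASPECT=so - signalled by the affix -pu
TOR=so - signalled by the affix -uf
check: upzoerufpu -> ubzoerufpu -> ubzoerufpu
lemma: upzoer; ASPECT=so; TOR=so


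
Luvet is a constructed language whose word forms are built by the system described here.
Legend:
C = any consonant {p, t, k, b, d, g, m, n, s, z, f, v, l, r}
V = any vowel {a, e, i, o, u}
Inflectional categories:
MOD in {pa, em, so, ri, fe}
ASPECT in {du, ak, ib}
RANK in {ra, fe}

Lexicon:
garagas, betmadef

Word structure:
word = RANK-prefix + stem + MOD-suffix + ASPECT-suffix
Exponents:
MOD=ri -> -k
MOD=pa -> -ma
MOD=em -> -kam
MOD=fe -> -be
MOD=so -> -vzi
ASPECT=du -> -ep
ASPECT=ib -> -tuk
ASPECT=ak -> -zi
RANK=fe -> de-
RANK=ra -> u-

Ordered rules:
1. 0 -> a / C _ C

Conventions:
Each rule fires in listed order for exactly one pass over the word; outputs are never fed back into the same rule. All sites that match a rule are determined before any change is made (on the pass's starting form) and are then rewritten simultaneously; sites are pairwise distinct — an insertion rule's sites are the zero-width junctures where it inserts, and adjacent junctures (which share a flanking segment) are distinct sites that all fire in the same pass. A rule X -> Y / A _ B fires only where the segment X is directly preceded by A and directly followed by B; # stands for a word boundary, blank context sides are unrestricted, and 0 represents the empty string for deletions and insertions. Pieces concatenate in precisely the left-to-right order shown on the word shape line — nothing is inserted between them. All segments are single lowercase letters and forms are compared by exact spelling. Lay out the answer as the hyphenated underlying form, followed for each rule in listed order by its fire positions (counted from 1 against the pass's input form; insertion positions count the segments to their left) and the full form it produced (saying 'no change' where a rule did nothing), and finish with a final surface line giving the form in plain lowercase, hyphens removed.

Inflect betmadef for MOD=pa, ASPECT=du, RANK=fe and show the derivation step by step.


underlying: de-betmadef-ma-ep
1. 0 -> a / C _ C: inserts after position(s) 5, 10: debetamadefamaep
surface: debetamadefamaep


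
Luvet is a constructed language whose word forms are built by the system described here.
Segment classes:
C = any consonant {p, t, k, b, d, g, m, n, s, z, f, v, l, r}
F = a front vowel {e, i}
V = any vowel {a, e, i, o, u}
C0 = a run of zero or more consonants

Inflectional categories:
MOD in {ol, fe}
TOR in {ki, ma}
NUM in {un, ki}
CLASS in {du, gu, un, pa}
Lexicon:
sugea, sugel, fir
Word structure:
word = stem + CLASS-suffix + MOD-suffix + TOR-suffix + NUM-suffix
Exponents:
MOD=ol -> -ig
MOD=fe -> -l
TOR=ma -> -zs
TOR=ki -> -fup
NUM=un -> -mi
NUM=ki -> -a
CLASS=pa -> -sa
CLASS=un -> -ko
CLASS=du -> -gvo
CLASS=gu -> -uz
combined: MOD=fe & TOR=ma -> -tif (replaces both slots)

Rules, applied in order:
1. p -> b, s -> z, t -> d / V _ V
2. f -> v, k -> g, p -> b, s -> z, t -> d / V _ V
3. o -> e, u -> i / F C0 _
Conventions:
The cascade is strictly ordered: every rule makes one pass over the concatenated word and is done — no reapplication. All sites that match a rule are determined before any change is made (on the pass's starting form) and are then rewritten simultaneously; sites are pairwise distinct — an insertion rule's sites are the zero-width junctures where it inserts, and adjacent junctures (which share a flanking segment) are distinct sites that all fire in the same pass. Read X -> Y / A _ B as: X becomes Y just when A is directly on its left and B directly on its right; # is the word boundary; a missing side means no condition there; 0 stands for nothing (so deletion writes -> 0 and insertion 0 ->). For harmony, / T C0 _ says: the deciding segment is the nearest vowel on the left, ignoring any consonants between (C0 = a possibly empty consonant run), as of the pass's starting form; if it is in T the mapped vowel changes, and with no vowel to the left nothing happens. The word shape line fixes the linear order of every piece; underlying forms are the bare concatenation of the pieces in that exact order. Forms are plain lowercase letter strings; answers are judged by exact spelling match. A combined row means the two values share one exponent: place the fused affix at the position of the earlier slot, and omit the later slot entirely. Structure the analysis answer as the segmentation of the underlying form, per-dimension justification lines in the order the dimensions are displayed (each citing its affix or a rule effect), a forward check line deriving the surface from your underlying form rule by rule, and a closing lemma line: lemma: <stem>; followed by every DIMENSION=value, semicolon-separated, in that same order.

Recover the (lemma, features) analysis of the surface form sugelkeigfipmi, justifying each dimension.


underlying: sugel-ko-ig-fup-mi
MOD=ol - signalled by the affix -ig
TOR=ki - signalled by the affix -fup
NUM=un - signalled by the affix -mi
CLASS=un - signalled by the affix -ko
check: sugelkoigfupmi -> sugelkoigfupmi -> sugelkoigfupmi -> sugelkeigfipmi
lemma: sugel; MOD=ol; TOR=ki; NUM=un; CLASS=un


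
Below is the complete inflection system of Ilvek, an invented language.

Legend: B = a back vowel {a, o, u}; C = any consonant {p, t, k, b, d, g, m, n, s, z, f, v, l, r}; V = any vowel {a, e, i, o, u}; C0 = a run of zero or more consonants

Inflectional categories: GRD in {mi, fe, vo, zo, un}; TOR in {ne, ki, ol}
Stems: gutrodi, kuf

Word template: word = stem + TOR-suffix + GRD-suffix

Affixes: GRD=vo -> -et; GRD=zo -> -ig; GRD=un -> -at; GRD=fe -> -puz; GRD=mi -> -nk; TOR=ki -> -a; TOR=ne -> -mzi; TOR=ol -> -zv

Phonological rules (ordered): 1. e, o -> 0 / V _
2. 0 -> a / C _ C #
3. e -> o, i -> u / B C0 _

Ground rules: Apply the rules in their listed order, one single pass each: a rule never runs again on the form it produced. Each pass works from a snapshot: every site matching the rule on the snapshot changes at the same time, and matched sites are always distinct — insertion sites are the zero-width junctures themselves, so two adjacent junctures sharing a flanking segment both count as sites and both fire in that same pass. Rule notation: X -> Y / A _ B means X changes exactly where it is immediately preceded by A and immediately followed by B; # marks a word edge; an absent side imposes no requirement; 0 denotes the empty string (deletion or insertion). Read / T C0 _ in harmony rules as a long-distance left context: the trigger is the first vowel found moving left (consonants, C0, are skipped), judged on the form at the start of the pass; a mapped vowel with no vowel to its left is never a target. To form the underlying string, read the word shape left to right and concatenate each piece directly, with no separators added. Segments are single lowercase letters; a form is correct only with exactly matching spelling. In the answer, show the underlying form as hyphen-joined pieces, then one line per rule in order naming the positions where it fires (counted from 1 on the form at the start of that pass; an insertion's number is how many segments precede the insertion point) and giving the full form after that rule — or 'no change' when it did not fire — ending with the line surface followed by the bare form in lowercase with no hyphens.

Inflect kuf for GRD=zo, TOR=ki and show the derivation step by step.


underlying: kuf-a-ig
1. e, o -> 0 / V _: no change
2. 0 -> a / C _ C #: no change
3. e -> o, i -> u / B C0 _: fires at position(s) 5: kufaug
surface: kufaug


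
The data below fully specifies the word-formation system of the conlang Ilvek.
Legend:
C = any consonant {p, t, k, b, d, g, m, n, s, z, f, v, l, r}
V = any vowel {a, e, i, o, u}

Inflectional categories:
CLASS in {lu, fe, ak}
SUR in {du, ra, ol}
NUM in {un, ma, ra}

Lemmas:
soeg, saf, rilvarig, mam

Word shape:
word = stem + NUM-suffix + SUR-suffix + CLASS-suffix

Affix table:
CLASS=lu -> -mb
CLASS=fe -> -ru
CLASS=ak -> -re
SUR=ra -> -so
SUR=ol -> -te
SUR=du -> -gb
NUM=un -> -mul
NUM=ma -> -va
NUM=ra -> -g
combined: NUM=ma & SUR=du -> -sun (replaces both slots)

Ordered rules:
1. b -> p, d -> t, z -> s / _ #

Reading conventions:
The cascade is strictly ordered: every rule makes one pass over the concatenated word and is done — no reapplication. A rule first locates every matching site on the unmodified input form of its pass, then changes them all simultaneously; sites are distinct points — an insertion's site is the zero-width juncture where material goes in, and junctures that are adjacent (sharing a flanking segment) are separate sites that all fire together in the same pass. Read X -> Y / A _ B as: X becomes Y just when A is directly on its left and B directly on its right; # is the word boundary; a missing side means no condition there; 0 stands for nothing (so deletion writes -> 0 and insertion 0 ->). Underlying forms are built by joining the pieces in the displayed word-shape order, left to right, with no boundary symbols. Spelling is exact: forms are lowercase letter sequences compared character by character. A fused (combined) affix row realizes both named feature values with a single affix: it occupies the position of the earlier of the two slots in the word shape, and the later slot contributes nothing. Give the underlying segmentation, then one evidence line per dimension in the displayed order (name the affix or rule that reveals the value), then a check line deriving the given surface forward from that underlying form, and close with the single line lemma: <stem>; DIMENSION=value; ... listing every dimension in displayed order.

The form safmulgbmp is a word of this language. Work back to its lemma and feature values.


underlying: saf-mul-gb-mb
CLASS=lu - signalled by the affix -mb
SUR=du - signalled by the affix -gb
NUM=un - signalled by the affix -mul
check: safmulgbmb -> safmulgbmp
lemma: saf; CLASS=lu; SUR=du; NUM=un


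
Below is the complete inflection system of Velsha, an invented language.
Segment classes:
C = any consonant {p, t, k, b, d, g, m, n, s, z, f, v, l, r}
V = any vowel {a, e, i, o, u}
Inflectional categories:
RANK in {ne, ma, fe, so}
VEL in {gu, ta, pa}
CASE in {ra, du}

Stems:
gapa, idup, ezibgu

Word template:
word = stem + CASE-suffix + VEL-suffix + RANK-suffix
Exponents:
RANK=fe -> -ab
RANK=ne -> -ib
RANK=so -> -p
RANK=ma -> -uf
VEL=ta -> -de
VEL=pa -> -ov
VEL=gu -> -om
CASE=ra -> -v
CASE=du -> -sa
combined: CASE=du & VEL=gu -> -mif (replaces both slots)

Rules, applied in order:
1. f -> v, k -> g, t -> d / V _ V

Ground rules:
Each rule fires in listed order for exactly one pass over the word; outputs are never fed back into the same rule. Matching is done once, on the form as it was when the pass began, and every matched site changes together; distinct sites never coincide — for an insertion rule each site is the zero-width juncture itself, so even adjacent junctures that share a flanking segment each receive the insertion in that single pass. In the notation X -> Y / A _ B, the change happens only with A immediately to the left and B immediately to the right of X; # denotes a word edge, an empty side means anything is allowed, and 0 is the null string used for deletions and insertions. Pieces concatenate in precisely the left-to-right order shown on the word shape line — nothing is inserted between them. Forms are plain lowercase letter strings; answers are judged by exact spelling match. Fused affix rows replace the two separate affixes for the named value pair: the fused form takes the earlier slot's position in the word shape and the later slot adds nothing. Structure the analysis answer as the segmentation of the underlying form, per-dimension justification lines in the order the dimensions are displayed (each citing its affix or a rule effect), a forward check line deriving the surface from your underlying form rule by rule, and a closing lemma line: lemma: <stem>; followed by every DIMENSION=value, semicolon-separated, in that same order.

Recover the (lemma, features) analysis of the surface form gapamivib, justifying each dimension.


underlying: gapa-mif-ib
RANK=ne - signalled by the affix -ib
VEL=gu - signalled by the combined affix row
CASE=du - signalled by the combined affix row
check: gapamifib -> gapamivib
lemma: gapa; RANK=ne; VEL=gu; CASE=du


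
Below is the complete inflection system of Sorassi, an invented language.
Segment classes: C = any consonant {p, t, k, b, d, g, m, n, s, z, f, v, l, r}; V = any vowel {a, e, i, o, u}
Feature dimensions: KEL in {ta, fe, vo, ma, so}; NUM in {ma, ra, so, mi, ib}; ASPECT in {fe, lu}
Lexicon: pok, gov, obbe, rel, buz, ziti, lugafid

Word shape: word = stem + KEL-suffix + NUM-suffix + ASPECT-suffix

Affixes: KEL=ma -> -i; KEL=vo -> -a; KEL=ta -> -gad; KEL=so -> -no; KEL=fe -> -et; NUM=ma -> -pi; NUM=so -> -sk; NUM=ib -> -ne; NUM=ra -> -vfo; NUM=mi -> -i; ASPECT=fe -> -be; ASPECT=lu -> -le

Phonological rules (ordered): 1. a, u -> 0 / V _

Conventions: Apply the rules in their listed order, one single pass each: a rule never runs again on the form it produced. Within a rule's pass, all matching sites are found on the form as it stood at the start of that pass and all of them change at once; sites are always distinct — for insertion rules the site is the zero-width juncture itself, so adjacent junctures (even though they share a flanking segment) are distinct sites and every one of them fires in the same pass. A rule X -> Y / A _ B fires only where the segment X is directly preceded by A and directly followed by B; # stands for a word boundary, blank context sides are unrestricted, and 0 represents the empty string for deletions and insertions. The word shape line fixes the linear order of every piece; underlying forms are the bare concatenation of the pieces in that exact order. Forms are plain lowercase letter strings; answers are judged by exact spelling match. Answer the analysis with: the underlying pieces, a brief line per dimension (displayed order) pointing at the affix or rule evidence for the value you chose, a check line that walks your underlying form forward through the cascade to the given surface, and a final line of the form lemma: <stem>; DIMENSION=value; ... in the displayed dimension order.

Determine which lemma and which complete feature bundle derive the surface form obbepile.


underlying: obbe-a-pi-le
KEL=vo - signalled by the affix -a
NUM=ma - signalled by the affix -pi
ASPECT=lu - signalled by the affix -le
check: obbeapile -> obbepile
lemma: obbe; KEL=vo; NUM=ma; ASPECT=lu


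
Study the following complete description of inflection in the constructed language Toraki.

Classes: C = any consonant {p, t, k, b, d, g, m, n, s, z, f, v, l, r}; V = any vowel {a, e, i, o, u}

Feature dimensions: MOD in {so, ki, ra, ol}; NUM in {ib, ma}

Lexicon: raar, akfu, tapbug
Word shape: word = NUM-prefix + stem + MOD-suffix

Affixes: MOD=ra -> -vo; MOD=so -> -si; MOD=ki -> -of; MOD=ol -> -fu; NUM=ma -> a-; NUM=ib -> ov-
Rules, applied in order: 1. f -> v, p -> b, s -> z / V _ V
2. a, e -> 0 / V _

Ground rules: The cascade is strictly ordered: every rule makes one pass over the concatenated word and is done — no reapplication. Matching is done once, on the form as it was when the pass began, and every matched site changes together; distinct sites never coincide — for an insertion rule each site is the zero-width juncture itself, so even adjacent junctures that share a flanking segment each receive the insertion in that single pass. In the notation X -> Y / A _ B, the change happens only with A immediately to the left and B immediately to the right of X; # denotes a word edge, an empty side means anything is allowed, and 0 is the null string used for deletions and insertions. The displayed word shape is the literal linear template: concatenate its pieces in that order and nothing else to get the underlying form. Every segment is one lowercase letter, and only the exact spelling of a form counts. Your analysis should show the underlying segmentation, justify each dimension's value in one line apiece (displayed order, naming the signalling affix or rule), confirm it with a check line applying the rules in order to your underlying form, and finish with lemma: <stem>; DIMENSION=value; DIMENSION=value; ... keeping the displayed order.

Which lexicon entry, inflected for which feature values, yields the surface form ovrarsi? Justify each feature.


underlying: ov-raar-si
MOD=so - signalled by the affix -si
NUM=ib - signalled by the affix ov-
check: ovraarsi -> ovraarsi -> ovrarsi
lemma: raar; MOD=so; NUM=ib


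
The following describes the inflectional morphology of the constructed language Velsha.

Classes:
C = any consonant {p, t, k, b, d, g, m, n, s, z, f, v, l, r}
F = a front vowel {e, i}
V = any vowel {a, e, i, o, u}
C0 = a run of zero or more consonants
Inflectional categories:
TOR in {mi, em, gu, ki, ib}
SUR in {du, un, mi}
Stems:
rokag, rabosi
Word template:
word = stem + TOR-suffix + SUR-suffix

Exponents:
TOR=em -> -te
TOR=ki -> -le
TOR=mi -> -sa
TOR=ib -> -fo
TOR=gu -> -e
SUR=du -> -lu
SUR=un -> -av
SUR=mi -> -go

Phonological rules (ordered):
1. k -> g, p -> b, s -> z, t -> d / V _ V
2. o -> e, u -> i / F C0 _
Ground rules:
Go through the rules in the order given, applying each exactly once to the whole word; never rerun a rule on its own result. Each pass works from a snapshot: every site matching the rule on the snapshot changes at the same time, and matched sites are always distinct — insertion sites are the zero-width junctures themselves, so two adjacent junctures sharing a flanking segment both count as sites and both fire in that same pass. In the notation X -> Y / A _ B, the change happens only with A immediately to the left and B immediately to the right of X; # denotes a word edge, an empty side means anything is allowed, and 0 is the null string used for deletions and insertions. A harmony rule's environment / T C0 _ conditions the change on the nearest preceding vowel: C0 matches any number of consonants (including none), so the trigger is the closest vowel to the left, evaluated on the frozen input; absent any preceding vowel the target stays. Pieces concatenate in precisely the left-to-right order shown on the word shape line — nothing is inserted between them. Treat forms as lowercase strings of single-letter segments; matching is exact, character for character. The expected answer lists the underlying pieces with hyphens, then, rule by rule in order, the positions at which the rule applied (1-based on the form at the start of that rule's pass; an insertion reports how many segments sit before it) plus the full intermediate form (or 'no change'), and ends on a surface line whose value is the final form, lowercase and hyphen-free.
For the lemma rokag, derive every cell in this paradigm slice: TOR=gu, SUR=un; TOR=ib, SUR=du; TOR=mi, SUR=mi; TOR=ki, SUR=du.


cell TOR=gu, SUR=un:
underlying: rokag-e-av
1. k -> g, p -> b, s -> z, t -> d / V _ V: fires at position(s) 3: rogageav
2. o -> e, u -> i / F C0 _: no change
surface: rogageav

cell TOR=ib, SUR=du:
underlying: rokag-fo-lu
1. k -> g, p -> b, s -> z, t -> d / V _ V: fires at position(s) 3: rogagfolu
2. o -> e, u -> i / F C0 _: no change
surface: rogagfolu

cell TOR=mi, SUR=mi:
underlying: rokag-sa-go
1. k -> g, p -> b, s -> z, t -> d / V _ V: fires at position(s) 3: rogagsago
2. o -> e, u -> i / F C0 _: no change
surface: rogagsago

cell TOR=ki, SUR=du:
underlying: rokag-le-lu
1. k -> g, p -> b, s -> z, t -> d / V _ V: fires at position(s) 3: rogaglelu
2. o -> e, u -> i / F C0 _: fires at position(s) 9: rogagleli
surface: rogagleli


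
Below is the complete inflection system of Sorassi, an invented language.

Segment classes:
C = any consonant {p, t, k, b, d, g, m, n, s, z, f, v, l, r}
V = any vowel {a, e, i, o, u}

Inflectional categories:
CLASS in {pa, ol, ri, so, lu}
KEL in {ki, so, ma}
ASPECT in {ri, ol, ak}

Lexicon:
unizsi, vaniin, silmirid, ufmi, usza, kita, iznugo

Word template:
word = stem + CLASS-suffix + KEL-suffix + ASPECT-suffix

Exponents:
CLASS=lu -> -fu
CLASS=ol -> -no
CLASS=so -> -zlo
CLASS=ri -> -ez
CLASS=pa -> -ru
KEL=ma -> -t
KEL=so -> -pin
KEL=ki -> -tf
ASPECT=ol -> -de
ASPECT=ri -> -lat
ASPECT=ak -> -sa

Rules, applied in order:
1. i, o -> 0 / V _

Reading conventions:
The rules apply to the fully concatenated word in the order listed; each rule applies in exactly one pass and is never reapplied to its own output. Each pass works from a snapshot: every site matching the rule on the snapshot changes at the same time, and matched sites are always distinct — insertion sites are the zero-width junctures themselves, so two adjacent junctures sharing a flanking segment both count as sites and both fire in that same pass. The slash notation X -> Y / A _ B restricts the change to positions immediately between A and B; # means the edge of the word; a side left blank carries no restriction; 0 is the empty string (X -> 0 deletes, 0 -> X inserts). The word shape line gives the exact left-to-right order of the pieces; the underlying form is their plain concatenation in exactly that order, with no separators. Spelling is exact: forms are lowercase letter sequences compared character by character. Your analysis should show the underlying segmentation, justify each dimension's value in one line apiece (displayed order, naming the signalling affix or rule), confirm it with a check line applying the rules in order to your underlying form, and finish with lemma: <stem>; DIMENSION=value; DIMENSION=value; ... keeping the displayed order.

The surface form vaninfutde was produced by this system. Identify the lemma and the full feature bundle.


underlying: vaniin-fu-t-de
CLASS=lu - signalled by the affix -fu
KEL=ma - signalled by the affix -t
ASPECT=ol - signalled by the affix -de
check: vaniinfutde -> vaninfutde
lemma: vaniin; CLASS=lu; KEL=ma; ASPECT=ol


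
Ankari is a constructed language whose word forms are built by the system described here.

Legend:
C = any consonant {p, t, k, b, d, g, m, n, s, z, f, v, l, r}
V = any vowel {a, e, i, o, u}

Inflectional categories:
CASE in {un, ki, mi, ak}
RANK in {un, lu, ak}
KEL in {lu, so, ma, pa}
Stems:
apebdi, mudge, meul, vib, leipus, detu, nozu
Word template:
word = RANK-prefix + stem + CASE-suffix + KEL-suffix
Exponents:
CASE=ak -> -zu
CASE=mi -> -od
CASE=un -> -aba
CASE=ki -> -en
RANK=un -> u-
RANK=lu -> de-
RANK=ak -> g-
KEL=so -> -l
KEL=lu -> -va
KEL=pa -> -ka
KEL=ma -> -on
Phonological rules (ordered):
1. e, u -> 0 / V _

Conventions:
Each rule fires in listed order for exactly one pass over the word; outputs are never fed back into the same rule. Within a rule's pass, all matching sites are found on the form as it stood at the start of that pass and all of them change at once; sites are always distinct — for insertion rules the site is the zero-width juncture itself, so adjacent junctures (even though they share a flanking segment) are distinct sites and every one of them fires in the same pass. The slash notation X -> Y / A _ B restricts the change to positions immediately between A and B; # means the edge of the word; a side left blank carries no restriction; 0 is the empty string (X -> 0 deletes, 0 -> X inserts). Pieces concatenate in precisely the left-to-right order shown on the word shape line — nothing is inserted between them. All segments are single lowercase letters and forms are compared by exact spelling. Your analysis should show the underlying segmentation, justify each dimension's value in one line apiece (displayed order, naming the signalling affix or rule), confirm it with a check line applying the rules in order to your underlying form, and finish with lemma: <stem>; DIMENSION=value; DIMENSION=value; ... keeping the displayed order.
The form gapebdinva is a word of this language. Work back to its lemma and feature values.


underlying: g-apebdi-en-va
CASE=ki - signalled by the affix -en
RANK=ak - signalled by the affix g-
KEL=lu - signalled by the affix -va
check: gapebdienva -> gapebdinva
lemma: apebdi; CASE=ki; RANK=ak; KEL=lu


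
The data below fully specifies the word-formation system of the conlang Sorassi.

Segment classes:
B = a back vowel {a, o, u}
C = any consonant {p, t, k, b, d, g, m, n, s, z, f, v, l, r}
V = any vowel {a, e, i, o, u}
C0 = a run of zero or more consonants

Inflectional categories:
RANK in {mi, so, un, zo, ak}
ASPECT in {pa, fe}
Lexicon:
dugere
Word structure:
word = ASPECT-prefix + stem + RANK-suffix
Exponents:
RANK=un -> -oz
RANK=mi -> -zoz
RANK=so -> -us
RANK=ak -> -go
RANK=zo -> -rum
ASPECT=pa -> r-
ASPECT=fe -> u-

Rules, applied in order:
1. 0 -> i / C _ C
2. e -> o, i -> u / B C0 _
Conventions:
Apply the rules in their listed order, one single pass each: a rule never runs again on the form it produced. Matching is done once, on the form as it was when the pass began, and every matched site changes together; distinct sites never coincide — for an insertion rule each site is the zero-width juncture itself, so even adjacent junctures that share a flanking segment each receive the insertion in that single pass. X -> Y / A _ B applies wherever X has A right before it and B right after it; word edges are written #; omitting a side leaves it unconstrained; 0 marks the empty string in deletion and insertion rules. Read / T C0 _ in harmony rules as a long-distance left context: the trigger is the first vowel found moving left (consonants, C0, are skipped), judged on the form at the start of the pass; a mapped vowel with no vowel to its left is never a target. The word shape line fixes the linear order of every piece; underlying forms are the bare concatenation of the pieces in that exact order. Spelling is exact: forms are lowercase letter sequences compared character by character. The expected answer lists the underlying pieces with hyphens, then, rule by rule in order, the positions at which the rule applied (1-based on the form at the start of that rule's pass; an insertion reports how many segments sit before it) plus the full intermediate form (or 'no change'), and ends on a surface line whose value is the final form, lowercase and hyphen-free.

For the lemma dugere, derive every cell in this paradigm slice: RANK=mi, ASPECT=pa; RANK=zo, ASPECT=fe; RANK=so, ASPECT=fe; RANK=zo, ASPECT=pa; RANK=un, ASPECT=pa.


cell RANK=mi, ASPECT=pa:
underlying: r-dugere-zoz
1. 0 -> i / C _ C: inserts after position(s) 1: ridugerezoz
2. e -> o, i -> u / B C0 _: fires at position(s) 6: ridugorezoz
surface: ridugorezoz

cell RANK=zo, ASPECT=fe:
underlying: u-dugere-rum
1. 0 -> i / C _ C: no change
2. e -> o, i -> u / B C0 _: fires at position(s) 5: udugorerum
surface: udugorerum

cell RANK=so, ASPECT=fe:
underlying: u-dugere-us
1. 0 -> i / C _ C: no change
2. e -> o, i -> u / B C0 _: fires at position(s) 5: udugoreus
surface: udugoreus

cell RANK=zo, ASPECT=pa:
underlying: r-dugere-rum
1. 0 -> i / C _ C: inserts after position(s) 1: ridugererum
2. e -> o, i -> u / B C0 _: fires at position(s) 6: ridugorerum
surface: ridugorerum

cell RANK=un, ASPECT=pa:
underlying: r-dugere-oz
1. 0 -> i / C _ C: inserts after position(s) 1: ridugereoz
2. e -> o, i -> u / B C0 _: fires at position(s) 6: ridugoreoz
surface: ridugoreoz
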